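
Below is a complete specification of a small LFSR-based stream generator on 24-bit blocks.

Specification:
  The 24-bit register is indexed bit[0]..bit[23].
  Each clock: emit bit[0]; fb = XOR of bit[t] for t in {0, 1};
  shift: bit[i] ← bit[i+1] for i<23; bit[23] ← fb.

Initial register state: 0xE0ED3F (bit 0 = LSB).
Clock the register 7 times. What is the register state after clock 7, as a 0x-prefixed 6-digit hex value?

0x41C1DA

reg_0 = 0xE0ED3F
clock 1: out=1, reg = 0x70769F
clock 2: out=1, reg = 0x383B4F
clock 3: out=1, reg = 0x1C1DA7
clock 4: out=1, reg = 0x0E0ED3
clock 5: out=1, reg = 0x070769
clock 6: out=1, reg = 0x8383B4
clock 7: out=0, reg = 0x41C1DA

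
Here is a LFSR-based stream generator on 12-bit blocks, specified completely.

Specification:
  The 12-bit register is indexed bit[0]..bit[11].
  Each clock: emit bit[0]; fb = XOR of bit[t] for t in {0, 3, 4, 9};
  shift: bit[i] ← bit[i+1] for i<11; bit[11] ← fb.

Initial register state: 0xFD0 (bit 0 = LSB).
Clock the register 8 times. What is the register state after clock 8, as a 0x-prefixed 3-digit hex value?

0x50F

reg_0 = 0xFD0
clock 1: out=0, reg = 0x7E8
clock 2: out=0, reg = 0x3F4
clock 3: out=0, reg = 0x1FA
clock 4: out=0, reg = 0x0FD
clock 5: out=1, reg = 0x87E
clock 6: out=0, reg = 0x43F
clock 7: out=1, reg = 0xA1F
clock 8: out=1, reg = 0x50F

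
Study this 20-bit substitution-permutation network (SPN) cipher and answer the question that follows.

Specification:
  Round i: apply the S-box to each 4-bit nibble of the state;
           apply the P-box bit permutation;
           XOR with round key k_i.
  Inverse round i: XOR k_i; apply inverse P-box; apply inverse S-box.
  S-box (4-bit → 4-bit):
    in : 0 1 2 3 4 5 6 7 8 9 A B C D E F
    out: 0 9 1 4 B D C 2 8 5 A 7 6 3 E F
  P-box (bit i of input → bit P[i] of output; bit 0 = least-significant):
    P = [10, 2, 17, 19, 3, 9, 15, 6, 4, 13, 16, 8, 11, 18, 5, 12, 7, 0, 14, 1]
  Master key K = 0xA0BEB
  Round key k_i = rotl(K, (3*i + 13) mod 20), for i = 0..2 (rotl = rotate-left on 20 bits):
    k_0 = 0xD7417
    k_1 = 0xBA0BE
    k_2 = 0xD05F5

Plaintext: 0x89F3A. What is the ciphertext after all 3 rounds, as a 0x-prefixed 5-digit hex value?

0x631FC

s_0 = plaintext = 0x89F3A
s_1 = Round(s_0, k_0) = 0x4DD21
s_2 = Round(s_1, k_1) = 0x78C25
s_3 = Round(s_2, k_2) = 0x631FC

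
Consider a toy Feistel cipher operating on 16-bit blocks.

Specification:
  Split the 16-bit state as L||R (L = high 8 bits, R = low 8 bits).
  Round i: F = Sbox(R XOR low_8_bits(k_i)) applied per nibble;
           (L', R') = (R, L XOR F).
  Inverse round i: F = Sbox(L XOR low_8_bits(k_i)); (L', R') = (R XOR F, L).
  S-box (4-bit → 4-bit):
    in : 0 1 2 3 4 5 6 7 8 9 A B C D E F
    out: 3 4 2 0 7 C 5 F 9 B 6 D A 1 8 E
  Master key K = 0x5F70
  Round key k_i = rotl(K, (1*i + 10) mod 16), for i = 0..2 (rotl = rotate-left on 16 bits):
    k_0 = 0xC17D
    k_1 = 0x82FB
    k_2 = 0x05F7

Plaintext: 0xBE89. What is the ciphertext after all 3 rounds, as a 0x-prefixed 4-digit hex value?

s_0 = plaintext = 0xBE89
s_1 = Round(s_0, k_0) = 0x8959
s_2 = Round(s_1, k_1) = 0x59EB
s_3 = Round(s_2, k_2) = 0xEB13

0xEB13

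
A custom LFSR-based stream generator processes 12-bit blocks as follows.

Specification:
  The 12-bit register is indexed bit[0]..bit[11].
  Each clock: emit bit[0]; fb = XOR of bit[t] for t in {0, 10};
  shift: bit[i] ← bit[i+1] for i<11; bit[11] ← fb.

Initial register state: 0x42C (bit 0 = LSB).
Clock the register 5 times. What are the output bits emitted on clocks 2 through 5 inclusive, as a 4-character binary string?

0110

reg_0 = 0x42C
clock 1: out=0, reg = 0xA16
clock 2: out=0, reg = 0x50B
clock 3: out=1, reg = 0x285
clock 4: out=1, reg = 0x942
clock 5: out=0, reg = 0x4A1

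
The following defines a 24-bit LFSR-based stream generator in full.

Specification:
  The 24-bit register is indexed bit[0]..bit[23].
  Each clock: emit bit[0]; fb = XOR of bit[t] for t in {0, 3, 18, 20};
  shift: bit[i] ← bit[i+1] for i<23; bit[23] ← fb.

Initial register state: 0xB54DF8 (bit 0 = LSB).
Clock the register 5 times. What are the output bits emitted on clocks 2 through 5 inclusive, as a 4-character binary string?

reg_0 = 0xB54DF8
clock 1: out=0, reg = 0xDAA6FC
clock 2: out=0, reg = 0x6D537E
clock 3: out=0, reg = 0x36A9BF
clock 4: out=1, reg = 0x1B54DF
clock 5: out=1, reg = 0x8DAA6F

0011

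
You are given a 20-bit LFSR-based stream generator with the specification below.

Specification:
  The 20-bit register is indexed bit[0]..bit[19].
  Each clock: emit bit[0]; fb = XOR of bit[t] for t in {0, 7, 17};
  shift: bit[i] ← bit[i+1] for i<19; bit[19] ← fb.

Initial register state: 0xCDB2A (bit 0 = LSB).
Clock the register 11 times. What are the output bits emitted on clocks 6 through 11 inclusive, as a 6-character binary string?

reg_0 = 0xCDB2A
clock 1: out=0, reg = 0x66D95
clock 2: out=1, reg = 0xB36CA
clock 3: out=0, reg = 0x59B65
clock 4: out=1, reg = 0xACDB2
clock 5: out=0, reg = 0x566D9
clock 6: out=1, reg = 0x2B36C
clock 7: out=0, reg = 0x959B6
clock 8: out=0, reg = 0xCACDB
clock 9: out=1, reg = 0x6566D
clock 10: out=1, reg = 0x32B36
clock 11: out=0, reg = 0x9959B

100110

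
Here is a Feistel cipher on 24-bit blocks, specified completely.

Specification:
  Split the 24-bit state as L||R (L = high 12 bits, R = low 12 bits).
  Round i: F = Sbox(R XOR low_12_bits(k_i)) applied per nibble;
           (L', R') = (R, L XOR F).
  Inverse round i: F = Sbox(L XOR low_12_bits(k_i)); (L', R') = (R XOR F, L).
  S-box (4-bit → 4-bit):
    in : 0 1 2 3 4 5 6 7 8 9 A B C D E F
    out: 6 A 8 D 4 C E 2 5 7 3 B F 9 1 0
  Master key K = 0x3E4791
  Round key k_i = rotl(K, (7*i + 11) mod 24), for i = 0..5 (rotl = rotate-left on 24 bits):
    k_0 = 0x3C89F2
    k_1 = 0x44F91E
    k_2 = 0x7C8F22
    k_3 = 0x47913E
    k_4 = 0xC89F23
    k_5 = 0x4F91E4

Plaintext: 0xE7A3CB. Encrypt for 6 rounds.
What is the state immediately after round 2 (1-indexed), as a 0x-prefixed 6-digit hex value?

0xDAD776

s_0 = plaintext = 0xE7A3CB
s_1 = Round(s_0, k_0) = 0x3CBDAD
s_2 = Round(s_1, k_1) = 0xDAD776
s_3 = Round(s_2, k_2) = 0x776869
s_4 = Round(s_3, k_3) = 0x8690B4
s_5 = Round(s_4, k_4) = 0x0B481B
s_6 = Round(s_5, k_5) = 0x81B7B4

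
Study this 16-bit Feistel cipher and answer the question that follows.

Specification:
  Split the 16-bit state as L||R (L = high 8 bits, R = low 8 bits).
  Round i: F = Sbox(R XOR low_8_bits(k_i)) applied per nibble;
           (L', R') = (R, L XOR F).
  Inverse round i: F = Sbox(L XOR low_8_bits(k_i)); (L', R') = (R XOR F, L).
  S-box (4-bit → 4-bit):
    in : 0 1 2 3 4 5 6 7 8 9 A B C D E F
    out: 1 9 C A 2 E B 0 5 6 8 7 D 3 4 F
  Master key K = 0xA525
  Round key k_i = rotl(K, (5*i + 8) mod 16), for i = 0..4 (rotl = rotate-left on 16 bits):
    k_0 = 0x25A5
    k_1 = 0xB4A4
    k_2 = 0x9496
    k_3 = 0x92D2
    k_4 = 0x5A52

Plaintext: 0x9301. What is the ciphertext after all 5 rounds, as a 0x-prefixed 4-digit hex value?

0x215D

s_0 = plaintext = 0x9301
s_1 = Round(s_0, k_0) = 0x0111
s_2 = Round(s_1, k_1) = 0x117F
s_3 = Round(s_2, k_2) = 0x7F57
s_4 = Round(s_3, k_3) = 0x5721
s_5 = Round(s_4, k_4) = 0x215D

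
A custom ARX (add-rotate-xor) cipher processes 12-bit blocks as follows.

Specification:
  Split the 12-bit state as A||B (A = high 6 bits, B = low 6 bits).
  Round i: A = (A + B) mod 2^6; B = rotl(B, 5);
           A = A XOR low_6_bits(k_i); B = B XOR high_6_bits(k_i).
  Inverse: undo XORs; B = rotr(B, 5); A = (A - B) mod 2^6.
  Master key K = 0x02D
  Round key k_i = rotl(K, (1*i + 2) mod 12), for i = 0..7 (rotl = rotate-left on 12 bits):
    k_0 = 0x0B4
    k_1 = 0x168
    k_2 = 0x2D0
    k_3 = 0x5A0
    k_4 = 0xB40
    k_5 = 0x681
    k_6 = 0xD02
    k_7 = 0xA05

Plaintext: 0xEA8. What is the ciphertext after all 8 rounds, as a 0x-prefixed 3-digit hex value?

s_0 = plaintext = 0xEA8
s_1 = Round(s_0, k_0) = 0x596
s_2 = Round(s_1, k_1) = 0x10E
s_3 = Round(s_2, k_2) = 0x08C
s_4 = Round(s_3, k_3) = 0xB90
s_5 = Round(s_4, k_4) = 0xFA5
s_6 = Round(s_5, k_5) = 0x8A8
s_7 = Round(s_6, k_6) = 0x220
s_8 = Round(s_7, k_7) = 0xB78

0xB78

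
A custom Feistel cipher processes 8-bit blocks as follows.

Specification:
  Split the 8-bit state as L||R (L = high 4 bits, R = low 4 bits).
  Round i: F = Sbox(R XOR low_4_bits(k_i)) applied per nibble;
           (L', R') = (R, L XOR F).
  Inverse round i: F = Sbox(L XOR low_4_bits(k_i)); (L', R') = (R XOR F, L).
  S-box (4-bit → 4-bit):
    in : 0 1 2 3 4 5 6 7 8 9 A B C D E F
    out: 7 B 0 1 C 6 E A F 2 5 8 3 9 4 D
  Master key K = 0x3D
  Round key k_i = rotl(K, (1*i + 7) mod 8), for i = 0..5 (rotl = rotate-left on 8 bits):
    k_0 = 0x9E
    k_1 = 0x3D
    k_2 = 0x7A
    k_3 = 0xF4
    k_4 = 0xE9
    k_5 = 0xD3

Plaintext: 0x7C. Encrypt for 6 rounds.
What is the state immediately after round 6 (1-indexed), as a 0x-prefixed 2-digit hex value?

s_0 = plaintext = 0x7C
s_1 = Round(s_0, k_0) = 0xC7
s_2 = Round(s_1, k_1) = 0x79
s_3 = Round(s_2, k_2) = 0x96
s_4 = Round(s_3, k_3) = 0x69
s_5 = Round(s_4, k_4) = 0x91
s_6 = Round(s_5, k_5) = 0x19

0x19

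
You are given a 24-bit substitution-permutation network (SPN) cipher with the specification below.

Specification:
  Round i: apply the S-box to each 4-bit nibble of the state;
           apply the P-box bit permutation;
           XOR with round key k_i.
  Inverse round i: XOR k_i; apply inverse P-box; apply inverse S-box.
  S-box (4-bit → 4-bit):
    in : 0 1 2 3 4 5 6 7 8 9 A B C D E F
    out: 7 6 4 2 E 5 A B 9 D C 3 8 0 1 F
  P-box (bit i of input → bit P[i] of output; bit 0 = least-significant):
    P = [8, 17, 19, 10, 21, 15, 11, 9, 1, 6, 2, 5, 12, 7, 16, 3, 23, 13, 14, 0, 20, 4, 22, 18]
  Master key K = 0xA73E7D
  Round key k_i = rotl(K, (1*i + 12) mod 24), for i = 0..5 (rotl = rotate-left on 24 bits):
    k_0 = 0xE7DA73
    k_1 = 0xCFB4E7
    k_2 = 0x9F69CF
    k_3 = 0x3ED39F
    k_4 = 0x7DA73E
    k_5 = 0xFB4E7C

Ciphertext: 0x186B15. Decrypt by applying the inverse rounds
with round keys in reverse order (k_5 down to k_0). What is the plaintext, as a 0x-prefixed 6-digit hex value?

s_0 = ciphertext = 0x186B15
s_1 = InvRound(s_0, k_5) = 0x27A6E7
s_2 = InvRound(s_1, k_4) = 0x0C63D0
s_3 = InvRound(s_2, k_3) = 0xE680B3
s_4 = InvRound(s_3, k_2) = 0x01A405
s_5 = InvRound(s_4, k_1) = 0xAEB7D1
s_6 = InvRound(s_5, k_0) = 0x211829

0x211829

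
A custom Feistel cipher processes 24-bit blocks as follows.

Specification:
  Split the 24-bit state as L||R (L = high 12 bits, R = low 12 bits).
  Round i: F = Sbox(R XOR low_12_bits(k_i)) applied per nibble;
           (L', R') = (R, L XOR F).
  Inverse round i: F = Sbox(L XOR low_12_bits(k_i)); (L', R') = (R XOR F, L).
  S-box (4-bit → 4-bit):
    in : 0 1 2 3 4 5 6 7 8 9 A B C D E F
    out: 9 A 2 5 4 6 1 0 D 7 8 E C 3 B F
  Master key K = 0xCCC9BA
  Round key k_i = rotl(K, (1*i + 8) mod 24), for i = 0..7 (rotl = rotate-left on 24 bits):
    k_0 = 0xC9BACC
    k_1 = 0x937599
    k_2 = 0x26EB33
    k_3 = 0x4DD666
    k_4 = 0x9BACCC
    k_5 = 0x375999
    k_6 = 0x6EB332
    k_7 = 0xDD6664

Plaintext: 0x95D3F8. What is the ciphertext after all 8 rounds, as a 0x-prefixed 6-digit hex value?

0x960551

s_0 = plaintext = 0x95D3F8
s_1 = Round(s_0, k_0) = 0x3F8E09
s_2 = Round(s_1, k_1) = 0xE09D81
s_3 = Round(s_2, k_2) = 0xD81FEB
s_4 = Round(s_3, k_3) = 0xFEBA52
s_5 = Round(s_4, k_4) = 0xA52E90
s_6 = Round(s_5, k_5) = 0xE90AC5
s_7 = Round(s_6, k_6) = 0xAC5960
s_8 = Round(s_7, k_7) = 0x960551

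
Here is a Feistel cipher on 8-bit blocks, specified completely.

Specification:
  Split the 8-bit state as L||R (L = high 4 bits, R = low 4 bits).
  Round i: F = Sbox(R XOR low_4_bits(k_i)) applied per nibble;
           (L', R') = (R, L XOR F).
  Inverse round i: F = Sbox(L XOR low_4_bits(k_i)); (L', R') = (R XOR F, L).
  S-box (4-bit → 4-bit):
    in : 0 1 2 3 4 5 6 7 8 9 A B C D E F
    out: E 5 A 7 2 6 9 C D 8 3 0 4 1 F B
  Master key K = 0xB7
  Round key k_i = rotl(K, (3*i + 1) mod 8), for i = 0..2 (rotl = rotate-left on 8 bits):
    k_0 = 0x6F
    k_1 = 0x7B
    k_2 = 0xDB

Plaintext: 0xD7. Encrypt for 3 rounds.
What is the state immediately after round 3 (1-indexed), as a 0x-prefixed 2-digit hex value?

s_0 = plaintext = 0xD7
s_1 = Round(s_0, k_0) = 0x70
s_2 = Round(s_1, k_1) = 0x07
s_3 = Round(s_2, k_2) = 0x74

0x74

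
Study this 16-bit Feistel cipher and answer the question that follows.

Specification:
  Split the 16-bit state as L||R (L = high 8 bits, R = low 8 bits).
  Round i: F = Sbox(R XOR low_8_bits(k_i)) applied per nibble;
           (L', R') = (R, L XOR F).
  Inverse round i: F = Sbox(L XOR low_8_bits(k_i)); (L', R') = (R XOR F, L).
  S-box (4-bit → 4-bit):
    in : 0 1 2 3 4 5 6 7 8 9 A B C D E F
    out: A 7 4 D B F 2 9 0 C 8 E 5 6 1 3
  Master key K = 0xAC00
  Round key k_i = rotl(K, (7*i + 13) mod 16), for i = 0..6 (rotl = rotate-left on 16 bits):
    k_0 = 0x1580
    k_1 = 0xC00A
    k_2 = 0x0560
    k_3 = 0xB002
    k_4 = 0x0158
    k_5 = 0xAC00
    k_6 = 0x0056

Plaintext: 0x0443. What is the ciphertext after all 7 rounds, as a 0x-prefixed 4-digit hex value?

s_0 = plaintext = 0x0443
s_1 = Round(s_0, k_0) = 0x4359
s_2 = Round(s_1, k_1) = 0x59BE
s_3 = Round(s_2, k_2) = 0xBE38
s_4 = Round(s_3, k_3) = 0x3866
s_5 = Round(s_4, k_4) = 0x66E9
s_6 = Round(s_5, k_5) = 0xE97A
s_7 = Round(s_6, k_6) = 0x7AAC

0x7AAC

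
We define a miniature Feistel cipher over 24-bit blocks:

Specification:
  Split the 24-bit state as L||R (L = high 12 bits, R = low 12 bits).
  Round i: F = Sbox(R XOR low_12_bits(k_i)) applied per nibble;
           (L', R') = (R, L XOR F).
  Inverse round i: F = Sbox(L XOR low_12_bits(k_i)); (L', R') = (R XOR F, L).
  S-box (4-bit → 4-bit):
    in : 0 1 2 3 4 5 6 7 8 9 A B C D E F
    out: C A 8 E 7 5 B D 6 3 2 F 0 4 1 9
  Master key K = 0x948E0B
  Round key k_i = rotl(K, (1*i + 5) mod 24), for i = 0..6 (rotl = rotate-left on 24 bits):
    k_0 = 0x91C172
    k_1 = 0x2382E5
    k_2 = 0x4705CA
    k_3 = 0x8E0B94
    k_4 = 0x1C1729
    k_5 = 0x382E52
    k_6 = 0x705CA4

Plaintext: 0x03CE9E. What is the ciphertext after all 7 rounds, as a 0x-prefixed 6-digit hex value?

0x54B342

s_0 = plaintext = 0x03CE9E
s_1 = Round(s_0, k_0) = 0xE9E92C
s_2 = Round(s_1, k_1) = 0x92C19D
s_3 = Round(s_2, k_2) = 0x19DE71
s_4 = Round(s_3, k_3) = 0xE71488
s_5 = Round(s_4, k_4) = 0x48805B
s_6 = Round(s_5, k_5) = 0x05B54B
s_7 = Round(s_6, k_6) = 0x54B342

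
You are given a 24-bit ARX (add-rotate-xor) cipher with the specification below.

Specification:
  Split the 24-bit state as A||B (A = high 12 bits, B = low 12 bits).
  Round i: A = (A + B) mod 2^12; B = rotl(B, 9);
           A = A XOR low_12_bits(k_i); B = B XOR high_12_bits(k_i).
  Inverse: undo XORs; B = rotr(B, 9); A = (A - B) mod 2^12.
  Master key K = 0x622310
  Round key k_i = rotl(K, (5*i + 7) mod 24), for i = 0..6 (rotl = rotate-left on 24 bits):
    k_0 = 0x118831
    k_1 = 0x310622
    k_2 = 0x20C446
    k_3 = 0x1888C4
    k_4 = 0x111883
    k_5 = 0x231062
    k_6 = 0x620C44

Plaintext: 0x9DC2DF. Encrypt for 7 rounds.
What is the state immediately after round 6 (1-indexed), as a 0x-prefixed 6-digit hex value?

s_0 = plaintext = 0x9DC2DF
s_1 = Round(s_0, k_0) = 0x48AF43
s_2 = Round(s_1, k_1) = 0x5EF4F8
s_3 = Round(s_2, k_2) = 0xEA1293
s_4 = Round(s_3, k_3) = 0x9F07DA
s_5 = Round(s_4, k_4) = 0x9495EA
s_6 = Round(s_5, k_5) = 0xF5168C
s_7 = Round(s_6, k_6) = 0x999EF1

0xF5168C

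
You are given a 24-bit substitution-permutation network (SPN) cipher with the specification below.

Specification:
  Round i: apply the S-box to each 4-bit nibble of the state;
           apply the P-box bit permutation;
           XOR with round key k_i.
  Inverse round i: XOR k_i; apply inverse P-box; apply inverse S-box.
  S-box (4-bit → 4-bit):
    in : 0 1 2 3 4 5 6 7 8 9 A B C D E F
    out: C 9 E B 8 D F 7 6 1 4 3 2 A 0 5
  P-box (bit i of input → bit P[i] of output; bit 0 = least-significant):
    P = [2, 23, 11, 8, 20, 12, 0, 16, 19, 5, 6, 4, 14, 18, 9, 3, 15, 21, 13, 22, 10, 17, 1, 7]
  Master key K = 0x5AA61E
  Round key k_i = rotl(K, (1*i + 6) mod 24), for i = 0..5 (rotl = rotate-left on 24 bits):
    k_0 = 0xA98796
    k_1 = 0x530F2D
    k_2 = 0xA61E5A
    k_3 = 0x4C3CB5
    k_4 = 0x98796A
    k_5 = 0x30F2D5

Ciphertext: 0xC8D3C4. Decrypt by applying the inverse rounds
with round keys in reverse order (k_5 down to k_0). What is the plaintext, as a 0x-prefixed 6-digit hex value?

s_0 = ciphertext = 0xC8D3C4
s_1 = InvRound(s_0, k_5) = 0xE2E1FD
s_2 = InvRound(s_1, k_4) = 0x23E17F
s_3 = InvRound(s_2, k_3) = 0x633FD0
s_4 = InvRound(s_3, k_2) = 0x00DE4D
s_5 = InvRound(s_4, k_1) = 0xC19834
s_6 = InvRound(s_5, k_0) = 0x5DABC0

0x5DABC0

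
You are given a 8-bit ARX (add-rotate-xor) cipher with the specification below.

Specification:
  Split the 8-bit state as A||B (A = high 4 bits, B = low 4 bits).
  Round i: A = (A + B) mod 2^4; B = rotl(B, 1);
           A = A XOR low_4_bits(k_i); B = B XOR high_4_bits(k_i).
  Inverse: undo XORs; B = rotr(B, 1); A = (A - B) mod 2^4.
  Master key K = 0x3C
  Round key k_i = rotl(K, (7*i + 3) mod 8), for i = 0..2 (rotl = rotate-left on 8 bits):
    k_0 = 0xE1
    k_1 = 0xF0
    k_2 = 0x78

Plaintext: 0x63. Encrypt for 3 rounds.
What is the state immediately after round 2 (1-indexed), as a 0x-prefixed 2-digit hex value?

s_0 = plaintext = 0x63
s_1 = Round(s_0, k_0) = 0x88
s_2 = Round(s_1, k_1) = 0x0E
s_3 = Round(s_2, k_2) = 0x6A

0x0E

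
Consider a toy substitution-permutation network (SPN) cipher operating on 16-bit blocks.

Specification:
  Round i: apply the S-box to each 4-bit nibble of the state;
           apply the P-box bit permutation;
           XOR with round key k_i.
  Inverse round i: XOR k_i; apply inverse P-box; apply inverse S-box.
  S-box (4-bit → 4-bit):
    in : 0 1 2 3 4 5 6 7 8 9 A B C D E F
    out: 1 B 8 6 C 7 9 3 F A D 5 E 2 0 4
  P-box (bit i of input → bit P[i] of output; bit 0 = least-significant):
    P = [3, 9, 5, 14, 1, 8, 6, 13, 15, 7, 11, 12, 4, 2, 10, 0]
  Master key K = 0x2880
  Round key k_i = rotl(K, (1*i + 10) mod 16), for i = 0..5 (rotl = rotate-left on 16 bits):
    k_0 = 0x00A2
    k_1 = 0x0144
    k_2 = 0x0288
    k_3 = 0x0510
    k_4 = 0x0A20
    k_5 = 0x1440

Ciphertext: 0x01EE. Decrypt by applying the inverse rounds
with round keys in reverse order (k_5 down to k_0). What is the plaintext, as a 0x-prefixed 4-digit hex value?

0xF71D

s_0 = ciphertext = 0x01EE
s_1 = InvRound(s_0, k_5) = 0x397B
s_2 = InvRound(s_1, k_4) = 0x6287
s_3 = InvRound(s_2, k_3) = 0x8D19
s_4 = InvRound(s_3, k_2) = 0xA5DD
s_5 = InvRound(s_4, k_1) = 0xA720
s_6 = InvRound(s_5, k_0) = 0xF71D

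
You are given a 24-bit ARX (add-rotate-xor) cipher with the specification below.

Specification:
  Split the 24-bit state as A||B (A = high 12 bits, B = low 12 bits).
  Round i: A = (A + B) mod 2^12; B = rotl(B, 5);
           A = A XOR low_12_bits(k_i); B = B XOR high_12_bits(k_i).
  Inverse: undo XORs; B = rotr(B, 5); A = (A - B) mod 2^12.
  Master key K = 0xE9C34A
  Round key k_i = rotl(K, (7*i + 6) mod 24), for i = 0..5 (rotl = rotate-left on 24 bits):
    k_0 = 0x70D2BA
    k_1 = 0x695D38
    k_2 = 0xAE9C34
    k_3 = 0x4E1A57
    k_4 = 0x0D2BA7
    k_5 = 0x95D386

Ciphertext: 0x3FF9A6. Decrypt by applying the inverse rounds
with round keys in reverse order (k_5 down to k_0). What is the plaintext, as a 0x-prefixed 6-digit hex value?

0x451F0E

s_0 = ciphertext = 0x3FF9A6
s_1 = InvRound(s_0, k_5) = 0x2F2D87
s_2 = InvRound(s_1, k_4) = 0xE6BAEA
s_3 = InvRound(s_2, k_3) = 0xE4C5F0
s_4 = InvRound(s_3, k_2) = 0x580CF8
s_5 = InvRound(s_4, k_1) = 0x1E56D3
s_6 = InvRound(s_5, k_0) = 0x451F0E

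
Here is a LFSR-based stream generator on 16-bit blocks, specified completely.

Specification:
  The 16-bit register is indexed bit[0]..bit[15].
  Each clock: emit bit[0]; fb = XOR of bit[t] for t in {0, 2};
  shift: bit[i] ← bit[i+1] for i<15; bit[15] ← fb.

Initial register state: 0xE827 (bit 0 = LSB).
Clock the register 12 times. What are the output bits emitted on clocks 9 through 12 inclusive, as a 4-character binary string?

0001

reg_0 = 0xE827
clock 1: out=1, reg = 0x7413
clock 2: out=1, reg = 0xBA09
clock 3: out=1, reg = 0xDD04
clock 4: out=0, reg = 0xEE82
clock 5: out=0, reg = 0x7741
clock 6: out=1, reg = 0xBBA0
clock 7: out=0, reg = 0x5DD0
clock 8: out=0, reg = 0x2EE8
clock 9: out=0, reg = 0x1774
clock 10: out=0, reg = 0x8BBA
clock 11: out=0, reg = 0x45DD
clock 12: out=1, reg = 0x22EE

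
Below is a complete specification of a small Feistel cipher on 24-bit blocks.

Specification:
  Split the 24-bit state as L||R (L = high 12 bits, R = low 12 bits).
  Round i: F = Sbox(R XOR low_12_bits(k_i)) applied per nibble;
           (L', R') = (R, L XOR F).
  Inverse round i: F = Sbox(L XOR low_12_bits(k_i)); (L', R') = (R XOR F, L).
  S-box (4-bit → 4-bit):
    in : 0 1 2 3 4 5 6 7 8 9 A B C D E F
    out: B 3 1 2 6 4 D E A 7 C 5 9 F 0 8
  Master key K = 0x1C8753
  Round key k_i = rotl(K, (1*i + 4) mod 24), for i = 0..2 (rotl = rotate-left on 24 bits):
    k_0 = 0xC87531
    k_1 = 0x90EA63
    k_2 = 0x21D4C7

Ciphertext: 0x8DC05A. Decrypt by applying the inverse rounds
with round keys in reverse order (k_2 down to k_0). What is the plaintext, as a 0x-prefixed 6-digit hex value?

s_0 = ciphertext = 0x8DC05A
s_1 = InvRound(s_0, k_2) = 0x96F8DC
s_2 = InvRound(s_1, k_1) = 0xA6596F
s_3 = InvRound(s_2, k_0) = 0x129A65

0x129A65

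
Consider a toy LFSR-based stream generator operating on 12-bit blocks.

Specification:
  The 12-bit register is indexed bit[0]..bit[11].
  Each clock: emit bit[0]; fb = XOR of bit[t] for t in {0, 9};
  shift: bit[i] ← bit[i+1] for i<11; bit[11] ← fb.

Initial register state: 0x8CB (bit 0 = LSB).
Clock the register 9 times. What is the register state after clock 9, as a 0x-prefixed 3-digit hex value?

reg_0 = 0x8CB
clock 1: out=1, reg = 0xC65
clock 2: out=1, reg = 0xE32
clock 3: out=0, reg = 0xF19
clock 4: out=1, reg = 0x78C
clock 5: out=0, reg = 0xBC6
clock 6: out=0, reg = 0xDE3
clock 7: out=1, reg = 0xEF1
clock 8: out=1, reg = 0x778
clock 9: out=0, reg = 0xBBC

0xBBC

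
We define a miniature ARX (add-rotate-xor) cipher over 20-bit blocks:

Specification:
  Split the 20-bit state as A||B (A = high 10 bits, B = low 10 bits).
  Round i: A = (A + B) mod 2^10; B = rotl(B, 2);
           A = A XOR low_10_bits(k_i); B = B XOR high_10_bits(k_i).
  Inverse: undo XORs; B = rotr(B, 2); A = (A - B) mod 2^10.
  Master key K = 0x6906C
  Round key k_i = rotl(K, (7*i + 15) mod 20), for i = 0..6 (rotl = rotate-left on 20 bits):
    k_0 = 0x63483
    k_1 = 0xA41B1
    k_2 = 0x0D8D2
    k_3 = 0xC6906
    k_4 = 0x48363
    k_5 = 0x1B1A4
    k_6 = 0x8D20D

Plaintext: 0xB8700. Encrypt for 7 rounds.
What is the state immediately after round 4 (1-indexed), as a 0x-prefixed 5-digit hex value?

s_0 = plaintext = 0xB8700
s_1 = Round(s_0, k_0) = 0x5898E
s_2 = Round(s_1, k_1) = 0xD04A9
s_3 = Round(s_2, k_2) = 0xCE292
s_4 = Round(s_3, k_3) = 0x33150
s_5 = Round(s_4, k_4) = 0x5FC61
s_6 = Round(s_5, k_5) = 0x111E8
s_7 = Round(s_6, k_6) = 0x08595

0x33150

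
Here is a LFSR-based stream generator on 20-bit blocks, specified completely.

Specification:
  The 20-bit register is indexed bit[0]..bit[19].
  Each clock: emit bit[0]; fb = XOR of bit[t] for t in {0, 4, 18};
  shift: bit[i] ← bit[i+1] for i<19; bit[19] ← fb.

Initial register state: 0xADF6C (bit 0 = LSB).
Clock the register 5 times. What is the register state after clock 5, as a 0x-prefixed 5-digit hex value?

0xC56FB

reg_0 = 0xADF6C
clock 1: out=0, reg = 0x56FB6
clock 2: out=0, reg = 0x2B7DB
clock 3: out=1, reg = 0x15BED
clock 4: out=1, reg = 0x8ADF6
clock 5: out=0, reg = 0xC56FB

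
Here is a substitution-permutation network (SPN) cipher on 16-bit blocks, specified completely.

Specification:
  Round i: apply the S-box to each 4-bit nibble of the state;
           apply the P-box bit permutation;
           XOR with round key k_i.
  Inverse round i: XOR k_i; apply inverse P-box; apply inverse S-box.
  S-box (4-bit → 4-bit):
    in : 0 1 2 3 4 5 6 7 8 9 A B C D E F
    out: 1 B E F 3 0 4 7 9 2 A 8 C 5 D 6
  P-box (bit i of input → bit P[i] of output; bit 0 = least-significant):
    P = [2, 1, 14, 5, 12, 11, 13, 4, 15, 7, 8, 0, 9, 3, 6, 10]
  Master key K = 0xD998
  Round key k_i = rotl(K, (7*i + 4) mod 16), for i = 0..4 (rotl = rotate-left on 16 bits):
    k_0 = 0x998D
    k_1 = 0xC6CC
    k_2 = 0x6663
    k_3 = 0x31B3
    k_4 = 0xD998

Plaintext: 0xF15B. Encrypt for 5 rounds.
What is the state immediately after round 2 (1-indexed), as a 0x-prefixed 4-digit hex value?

0xE042

s_0 = plaintext = 0xF15B
s_1 = Round(s_0, k_0) = 0x1964
s_2 = Round(s_1, k_1) = 0xE042
s_3 = Round(s_2, k_2) = 0xB801
s_4 = Round(s_3, k_3) = 0xA594
s_5 = Round(s_4, k_4) = 0xD596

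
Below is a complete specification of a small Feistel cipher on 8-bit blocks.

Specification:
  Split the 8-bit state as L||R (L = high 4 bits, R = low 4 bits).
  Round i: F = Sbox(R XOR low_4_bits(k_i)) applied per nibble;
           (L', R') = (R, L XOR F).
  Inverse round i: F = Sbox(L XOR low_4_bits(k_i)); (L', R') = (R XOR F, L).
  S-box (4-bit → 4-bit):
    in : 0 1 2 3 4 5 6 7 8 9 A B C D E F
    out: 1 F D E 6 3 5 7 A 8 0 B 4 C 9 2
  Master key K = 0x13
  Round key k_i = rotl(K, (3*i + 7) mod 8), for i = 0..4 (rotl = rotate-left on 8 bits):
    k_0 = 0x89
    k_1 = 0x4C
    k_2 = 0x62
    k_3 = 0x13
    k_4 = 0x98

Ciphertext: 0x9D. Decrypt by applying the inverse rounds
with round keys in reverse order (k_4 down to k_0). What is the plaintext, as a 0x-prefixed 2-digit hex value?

s_0 = ciphertext = 0x9D
s_1 = InvRound(s_0, k_4) = 0x29
s_2 = InvRound(s_1, k_3) = 0x62
s_3 = InvRound(s_2, k_2) = 0x46
s_4 = InvRound(s_3, k_1) = 0xC4
s_5 = InvRound(s_4, k_0) = 0x7C

0x7C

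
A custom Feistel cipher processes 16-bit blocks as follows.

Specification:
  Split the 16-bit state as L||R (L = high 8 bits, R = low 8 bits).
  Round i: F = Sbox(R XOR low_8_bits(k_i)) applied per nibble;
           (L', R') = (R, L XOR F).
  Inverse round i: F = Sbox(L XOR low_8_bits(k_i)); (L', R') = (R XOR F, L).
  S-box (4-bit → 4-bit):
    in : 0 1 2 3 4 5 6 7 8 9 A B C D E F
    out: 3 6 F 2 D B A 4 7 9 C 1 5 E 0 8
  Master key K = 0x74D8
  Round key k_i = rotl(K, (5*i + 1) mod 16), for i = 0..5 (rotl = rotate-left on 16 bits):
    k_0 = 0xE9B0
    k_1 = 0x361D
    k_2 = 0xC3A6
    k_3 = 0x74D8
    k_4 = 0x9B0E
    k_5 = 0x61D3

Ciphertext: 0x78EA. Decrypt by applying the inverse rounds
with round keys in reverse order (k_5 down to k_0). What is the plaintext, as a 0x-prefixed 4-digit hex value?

s_0 = ciphertext = 0x78EA
s_1 = InvRound(s_0, k_5) = 0x2B78
s_2 = InvRound(s_1, k_4) = 0x832B
s_3 = InvRound(s_2, k_3) = 0x9A83
s_4 = InvRound(s_3, k_2) = 0xA69A
s_5 = InvRound(s_4, k_1) = 0x8BA6
s_6 = InvRound(s_5, k_0) = 0x878B

0x878B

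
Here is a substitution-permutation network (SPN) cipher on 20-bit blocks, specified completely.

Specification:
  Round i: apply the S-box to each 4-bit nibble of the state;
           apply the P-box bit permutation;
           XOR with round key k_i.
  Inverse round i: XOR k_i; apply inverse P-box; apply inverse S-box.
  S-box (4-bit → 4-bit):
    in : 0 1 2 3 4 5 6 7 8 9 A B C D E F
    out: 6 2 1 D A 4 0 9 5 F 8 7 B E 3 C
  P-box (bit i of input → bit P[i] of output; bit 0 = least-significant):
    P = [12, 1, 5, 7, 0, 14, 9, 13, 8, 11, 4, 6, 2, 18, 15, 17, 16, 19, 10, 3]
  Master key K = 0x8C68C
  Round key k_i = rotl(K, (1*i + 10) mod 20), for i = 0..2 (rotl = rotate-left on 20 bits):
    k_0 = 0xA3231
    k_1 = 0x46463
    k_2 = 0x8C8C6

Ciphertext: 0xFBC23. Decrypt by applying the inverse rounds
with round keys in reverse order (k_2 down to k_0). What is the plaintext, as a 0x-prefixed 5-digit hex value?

0x477FC

s_0 = ciphertext = 0xFBC23
s_1 = InvRound(s_0, k_2) = 0x8CAC3
s_2 = InvRound(s_1, k_1) = 0x001FF
s_3 = InvRound(s_2, k_0) = 0x477FC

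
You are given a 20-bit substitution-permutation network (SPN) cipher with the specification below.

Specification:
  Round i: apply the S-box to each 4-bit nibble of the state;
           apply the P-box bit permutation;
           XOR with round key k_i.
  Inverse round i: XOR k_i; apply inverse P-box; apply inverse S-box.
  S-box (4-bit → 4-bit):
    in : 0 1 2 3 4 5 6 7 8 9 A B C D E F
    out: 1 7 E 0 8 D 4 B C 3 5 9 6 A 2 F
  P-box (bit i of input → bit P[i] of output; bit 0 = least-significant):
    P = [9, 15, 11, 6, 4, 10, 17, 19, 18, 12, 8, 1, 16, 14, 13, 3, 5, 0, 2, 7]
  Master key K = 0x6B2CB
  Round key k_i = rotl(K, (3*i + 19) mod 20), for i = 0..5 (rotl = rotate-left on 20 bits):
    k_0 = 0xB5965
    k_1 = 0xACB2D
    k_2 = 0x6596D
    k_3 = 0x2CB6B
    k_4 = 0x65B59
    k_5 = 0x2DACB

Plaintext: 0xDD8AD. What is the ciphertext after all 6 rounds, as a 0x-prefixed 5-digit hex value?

0x42A25

s_0 = plaintext = 0xDD8AD
s_1 = Round(s_0, k_0) = 0x998BE
s_2 = Round(s_1, k_1) = 0x30A1E
s_3 = Round(s_2, k_2) = 0x1DC7D
s_4 = Round(s_3, k_3) = 0xA1E16
s_5 = Round(s_4, k_4) = 0x5276D
s_6 = Round(s_5, k_5) = 0x42A25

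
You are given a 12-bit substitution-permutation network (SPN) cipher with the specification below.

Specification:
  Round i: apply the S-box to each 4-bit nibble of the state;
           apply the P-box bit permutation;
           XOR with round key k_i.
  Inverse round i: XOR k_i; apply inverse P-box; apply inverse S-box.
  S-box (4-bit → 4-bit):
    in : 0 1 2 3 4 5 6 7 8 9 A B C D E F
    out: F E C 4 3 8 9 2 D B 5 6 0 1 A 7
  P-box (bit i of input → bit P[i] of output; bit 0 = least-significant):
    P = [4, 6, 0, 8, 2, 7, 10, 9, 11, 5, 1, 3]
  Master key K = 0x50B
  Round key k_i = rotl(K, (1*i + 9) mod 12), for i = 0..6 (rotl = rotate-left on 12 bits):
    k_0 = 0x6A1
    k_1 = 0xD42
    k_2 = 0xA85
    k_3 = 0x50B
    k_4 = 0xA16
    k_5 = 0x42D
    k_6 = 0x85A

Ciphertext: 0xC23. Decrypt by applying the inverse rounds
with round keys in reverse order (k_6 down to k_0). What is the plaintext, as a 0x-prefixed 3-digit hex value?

0x57C

s_0 = ciphertext = 0xC23
s_1 = InvRound(s_0, k_6) = 0xE3F
s_2 = InvRound(s_1, k_5) = 0xA5D
s_3 = InvRound(s_2, k_4) = 0x2CB
s_4 = InvRound(s_3, k_3) = 0xC1E
s_5 = InvRound(s_4, k_2) = 0x21A
s_6 = InvRound(s_5, k_1) = 0x629
s_7 = InvRound(s_6, k_0) = 0x57C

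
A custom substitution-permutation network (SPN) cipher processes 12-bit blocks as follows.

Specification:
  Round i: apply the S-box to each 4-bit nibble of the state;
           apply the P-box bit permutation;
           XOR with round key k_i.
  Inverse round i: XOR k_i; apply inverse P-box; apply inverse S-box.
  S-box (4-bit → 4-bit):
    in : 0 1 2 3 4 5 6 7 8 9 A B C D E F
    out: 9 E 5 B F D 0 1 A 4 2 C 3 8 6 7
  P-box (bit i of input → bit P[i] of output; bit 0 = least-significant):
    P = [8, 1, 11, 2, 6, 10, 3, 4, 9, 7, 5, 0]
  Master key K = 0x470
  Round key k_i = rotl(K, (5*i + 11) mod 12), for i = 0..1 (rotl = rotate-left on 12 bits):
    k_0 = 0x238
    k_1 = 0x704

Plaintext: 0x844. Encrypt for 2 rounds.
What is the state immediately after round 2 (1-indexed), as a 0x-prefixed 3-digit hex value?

0x0AC

s_0 = plaintext = 0x844
s_1 = Round(s_0, k_0) = 0xFE7
s_2 = Round(s_1, k_1) = 0x0AC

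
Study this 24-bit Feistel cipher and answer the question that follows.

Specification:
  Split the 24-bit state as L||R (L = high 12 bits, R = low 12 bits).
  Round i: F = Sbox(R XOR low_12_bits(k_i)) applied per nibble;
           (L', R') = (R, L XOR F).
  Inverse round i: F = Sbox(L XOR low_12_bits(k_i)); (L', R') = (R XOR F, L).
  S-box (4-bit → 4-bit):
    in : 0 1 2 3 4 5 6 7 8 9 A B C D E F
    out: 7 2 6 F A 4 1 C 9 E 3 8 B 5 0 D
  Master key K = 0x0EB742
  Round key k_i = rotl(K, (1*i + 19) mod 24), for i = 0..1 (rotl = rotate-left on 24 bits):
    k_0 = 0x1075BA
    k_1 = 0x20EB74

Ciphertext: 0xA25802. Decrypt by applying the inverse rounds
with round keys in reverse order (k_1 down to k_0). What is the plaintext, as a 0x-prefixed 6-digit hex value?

s_0 = ciphertext = 0xA25802
s_1 = InvRound(s_0, k_1) = 0xA40A25
s_2 = InvRound(s_1, k_0) = 0x7F6A40

0x7F6A40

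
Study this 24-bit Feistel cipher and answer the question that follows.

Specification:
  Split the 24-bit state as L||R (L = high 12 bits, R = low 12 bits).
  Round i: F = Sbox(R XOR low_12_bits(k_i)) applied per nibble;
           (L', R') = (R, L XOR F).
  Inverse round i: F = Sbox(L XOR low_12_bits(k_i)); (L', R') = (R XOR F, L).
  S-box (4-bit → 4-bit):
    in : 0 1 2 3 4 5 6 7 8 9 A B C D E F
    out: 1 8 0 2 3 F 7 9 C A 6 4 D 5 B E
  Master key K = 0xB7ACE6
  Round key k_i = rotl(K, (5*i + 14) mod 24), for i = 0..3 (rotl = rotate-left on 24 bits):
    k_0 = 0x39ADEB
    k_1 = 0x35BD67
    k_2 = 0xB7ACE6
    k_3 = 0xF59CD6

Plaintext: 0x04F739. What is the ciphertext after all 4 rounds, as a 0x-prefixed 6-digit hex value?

s_0 = plaintext = 0x04F739
s_1 = Round(s_0, k_0) = 0x73961F
s_2 = Round(s_1, k_1) = 0x61F3A5
s_3 = Round(s_2, k_2) = 0x3A582D
s_4 = Round(s_3, k_3) = 0x82D041

0x82D041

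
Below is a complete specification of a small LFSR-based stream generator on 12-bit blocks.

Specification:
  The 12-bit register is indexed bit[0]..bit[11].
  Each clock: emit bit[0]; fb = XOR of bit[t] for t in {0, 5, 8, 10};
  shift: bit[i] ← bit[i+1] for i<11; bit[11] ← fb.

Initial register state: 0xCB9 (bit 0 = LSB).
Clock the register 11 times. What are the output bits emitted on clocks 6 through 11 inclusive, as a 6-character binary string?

101001

reg_0 = 0xCB9
clock 1: out=1, reg = 0xE5C
clock 2: out=0, reg = 0xF2E
clock 3: out=0, reg = 0xF97
clock 4: out=1, reg = 0xFCB
clock 5: out=1, reg = 0xFE5
clock 6: out=1, reg = 0x7F2
clock 7: out=0, reg = 0xBF9
clock 8: out=1, reg = 0xDFC
clock 9: out=0, reg = 0xEFE
clock 10: out=0, reg = 0x77F
clock 11: out=1, reg = 0x3BF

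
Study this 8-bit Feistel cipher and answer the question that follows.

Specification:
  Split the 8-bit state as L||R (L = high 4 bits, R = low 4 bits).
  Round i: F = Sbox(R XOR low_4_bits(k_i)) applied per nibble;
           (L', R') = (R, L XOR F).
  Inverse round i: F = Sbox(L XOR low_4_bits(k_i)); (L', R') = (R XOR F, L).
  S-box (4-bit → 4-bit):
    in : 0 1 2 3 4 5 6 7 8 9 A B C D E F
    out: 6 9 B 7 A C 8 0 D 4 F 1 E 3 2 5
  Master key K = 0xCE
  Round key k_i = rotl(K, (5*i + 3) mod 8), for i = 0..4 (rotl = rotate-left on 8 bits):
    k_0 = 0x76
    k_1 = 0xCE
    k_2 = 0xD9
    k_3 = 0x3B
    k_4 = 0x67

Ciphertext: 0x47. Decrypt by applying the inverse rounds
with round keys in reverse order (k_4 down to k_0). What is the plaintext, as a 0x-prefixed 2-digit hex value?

s_0 = ciphertext = 0x47
s_1 = InvRound(s_0, k_4) = 0x04
s_2 = InvRound(s_1, k_3) = 0x50
s_3 = InvRound(s_2, k_2) = 0xE5
s_4 = InvRound(s_3, k_1) = 0x3E
s_5 = InvRound(s_4, k_0) = 0x23

0x23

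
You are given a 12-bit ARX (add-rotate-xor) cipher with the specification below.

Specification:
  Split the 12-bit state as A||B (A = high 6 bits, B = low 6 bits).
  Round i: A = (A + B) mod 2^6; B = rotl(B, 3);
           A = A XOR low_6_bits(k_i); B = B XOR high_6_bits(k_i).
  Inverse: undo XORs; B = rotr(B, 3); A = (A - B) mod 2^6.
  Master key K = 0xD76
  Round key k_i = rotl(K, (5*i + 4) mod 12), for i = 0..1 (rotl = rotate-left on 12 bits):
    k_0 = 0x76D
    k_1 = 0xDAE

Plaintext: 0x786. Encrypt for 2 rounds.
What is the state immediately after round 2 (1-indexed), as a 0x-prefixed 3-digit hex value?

0x61B

s_0 = plaintext = 0x786
s_1 = Round(s_0, k_0) = 0x26D
s_2 = Round(s_1, k_1) = 0x61B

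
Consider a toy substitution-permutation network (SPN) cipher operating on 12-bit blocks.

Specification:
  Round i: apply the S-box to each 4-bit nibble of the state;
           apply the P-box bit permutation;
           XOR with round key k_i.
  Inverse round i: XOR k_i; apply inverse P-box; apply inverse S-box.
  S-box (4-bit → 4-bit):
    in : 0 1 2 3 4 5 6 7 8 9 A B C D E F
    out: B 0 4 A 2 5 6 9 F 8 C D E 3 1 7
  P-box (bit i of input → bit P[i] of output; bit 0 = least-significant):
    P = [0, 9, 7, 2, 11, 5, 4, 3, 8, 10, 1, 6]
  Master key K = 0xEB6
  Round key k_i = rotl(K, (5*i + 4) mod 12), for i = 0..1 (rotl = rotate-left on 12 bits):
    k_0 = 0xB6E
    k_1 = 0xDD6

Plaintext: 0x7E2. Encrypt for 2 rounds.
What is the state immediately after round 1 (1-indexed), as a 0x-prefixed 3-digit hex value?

0x2AE

s_0 = plaintext = 0x7E2
s_1 = Round(s_0, k_0) = 0x2AE
s_2 = Round(s_1, k_1) = 0xDCD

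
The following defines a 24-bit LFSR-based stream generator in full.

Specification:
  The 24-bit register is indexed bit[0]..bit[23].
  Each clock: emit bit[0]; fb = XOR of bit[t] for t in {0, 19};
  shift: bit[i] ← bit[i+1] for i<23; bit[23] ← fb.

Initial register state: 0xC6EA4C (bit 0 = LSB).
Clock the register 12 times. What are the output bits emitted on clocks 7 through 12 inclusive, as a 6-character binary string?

100101

reg_0 = 0xC6EA4C
clock 1: out=0, reg = 0x637526
clock 2: out=0, reg = 0x31BA93
clock 3: out=1, reg = 0x98DD49
clock 4: out=1, reg = 0x4C6EA4
clock 5: out=0, reg = 0xA63752
clock 6: out=0, reg = 0x531BA9
clock 7: out=1, reg = 0xA98DD4
clock 8: out=0, reg = 0xD4C6EA
clock 9: out=0, reg = 0x6A6375
clock 10: out=1, reg = 0x3531BA
clock 11: out=0, reg = 0x1A98DD
clock 12: out=1, reg = 0x0D4C6E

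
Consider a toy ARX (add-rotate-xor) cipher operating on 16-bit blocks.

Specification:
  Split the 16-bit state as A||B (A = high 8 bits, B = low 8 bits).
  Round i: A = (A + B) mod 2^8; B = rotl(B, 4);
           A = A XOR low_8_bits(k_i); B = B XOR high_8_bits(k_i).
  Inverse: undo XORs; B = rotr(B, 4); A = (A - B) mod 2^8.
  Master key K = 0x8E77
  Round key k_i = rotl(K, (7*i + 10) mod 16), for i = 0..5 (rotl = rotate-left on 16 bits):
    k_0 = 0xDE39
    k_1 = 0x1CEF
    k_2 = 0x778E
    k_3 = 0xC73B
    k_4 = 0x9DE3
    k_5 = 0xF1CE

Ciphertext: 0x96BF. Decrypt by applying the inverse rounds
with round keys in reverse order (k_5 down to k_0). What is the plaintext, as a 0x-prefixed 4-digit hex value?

s_0 = ciphertext = 0x96BF
s_1 = InvRound(s_0, k_5) = 0x74E4
s_2 = InvRound(s_1, k_4) = 0x0097
s_3 = InvRound(s_2, k_3) = 0x3605
s_4 = InvRound(s_3, k_2) = 0x9127
s_5 = InvRound(s_4, k_1) = 0xCBB3
s_6 = InvRound(s_5, k_0) = 0x1CD6

0x1CD6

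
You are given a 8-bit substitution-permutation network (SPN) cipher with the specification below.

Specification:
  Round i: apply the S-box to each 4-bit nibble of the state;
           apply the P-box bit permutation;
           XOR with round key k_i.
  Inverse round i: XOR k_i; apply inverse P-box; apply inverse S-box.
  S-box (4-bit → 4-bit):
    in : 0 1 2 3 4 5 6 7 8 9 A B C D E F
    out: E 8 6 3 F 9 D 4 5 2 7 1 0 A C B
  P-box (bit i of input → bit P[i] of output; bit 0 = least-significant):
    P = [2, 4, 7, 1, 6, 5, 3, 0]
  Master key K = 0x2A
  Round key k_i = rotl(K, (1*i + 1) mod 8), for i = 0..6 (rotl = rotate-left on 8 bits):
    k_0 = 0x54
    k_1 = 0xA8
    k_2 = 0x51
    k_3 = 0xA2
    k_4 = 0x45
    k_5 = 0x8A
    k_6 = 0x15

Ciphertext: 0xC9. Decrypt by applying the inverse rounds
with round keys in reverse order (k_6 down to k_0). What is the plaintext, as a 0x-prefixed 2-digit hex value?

0x9F

s_0 = ciphertext = 0xC9
s_1 = InvRound(s_0, k_6) = 0x8A
s_2 = InvRound(s_1, k_5) = 0xCC
s_3 = InvRound(s_2, k_4) = 0xE7
s_4 = InvRound(s_3, k_3) = 0x5B
s_5 = InvRound(s_4, k_2) = 0x71
s_6 = InvRound(s_5, k_1) = 0x62
s_7 = InvRound(s_6, k_0) = 0x9F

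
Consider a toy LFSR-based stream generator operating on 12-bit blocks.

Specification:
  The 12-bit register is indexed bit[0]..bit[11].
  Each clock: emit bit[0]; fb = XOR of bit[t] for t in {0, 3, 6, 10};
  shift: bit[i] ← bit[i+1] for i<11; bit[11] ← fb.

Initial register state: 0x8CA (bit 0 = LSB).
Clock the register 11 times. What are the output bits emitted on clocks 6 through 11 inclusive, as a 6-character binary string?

reg_0 = 0x8CA
clock 1: out=0, reg = 0x465
clock 2: out=1, reg = 0xA32
clock 3: out=0, reg = 0x519
clock 4: out=1, reg = 0xA8C
clock 5: out=0, reg = 0xD46
clock 6: out=0, reg = 0x6A3
clock 7: out=1, reg = 0x351
clock 8: out=1, reg = 0x1A8
clock 9: out=0, reg = 0x8D4
clock 10: out=0, reg = 0xC6A
clock 11: out=0, reg = 0xE35

011000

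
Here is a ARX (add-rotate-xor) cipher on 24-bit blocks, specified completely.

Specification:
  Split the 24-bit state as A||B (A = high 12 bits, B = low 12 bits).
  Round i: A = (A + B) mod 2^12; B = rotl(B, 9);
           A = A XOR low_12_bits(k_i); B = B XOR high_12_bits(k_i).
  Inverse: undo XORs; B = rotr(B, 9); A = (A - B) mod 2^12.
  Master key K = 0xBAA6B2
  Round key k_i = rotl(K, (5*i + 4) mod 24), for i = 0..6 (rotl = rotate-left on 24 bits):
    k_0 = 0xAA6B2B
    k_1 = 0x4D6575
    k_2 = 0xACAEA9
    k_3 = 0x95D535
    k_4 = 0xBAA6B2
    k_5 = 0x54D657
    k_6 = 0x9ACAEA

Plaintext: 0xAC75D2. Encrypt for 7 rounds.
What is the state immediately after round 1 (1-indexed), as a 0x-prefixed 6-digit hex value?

0xBB2E1C

s_0 = plaintext = 0xAC75D2
s_1 = Round(s_0, k_0) = 0xBB2E1C
s_2 = Round(s_1, k_1) = 0xCBBD15
s_3 = Round(s_2, k_2) = 0x779168
s_4 = Round(s_3, k_3) = 0xDD4970
s_5 = Round(s_4, k_4) = 0x1F6A84
s_6 = Round(s_5, k_5) = 0xA2DC1D
s_7 = Round(s_6, k_6) = 0xCA022F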